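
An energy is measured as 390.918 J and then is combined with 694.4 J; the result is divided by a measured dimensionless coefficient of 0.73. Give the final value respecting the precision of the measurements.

1.5 × 10³ J

390.918 J + 694.4 J = 1085.318 J; the sum is limited to 1 decimal place (5 s.f.).
Carrying full precision, 1085.318 ÷ 0.73 = 1486.7369863… J; 0.73 has 2 s.f., so the result keeps min(5, 2) = 2 s.f.
Rounded to 2 significant figures: 1.5 × 10³ J.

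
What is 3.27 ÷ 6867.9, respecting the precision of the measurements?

3.27 ÷ 6867.9 = 0.000476128074084…
Multiplication/division keeps the fewest significant figures: 3.27 → 3 s.f., 6867.9 → 5 s.f.; limit is 3.
Rounded to 3 significant figures: 4.76 × 10⁻⁴.

4.76 × 10⁻⁴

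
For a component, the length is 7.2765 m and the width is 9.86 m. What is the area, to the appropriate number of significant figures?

area = 7.2765 m × 9.86 m = 71.74629 m².
7.2765 has 5 significant figures; 9.86 has 3.
Division/multiplication keeps the fewest: 3 significant figures.
Rounded: 71.7 m².

71.7 m²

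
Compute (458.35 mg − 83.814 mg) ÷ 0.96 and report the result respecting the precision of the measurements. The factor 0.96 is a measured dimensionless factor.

3.9 × 10² mg

458.35 mg − 83.814 mg = 374.536 mg; the difference is limited to 2 decimal places (5 s.f.).
Carrying full precision, 374.536 ÷ 0.96 = 390.141666667… mg; 0.96 has 2 s.f., so the result keeps min(5, 2) = 2 s.f.
Rounded to 2 significant figures: 3.9 × 10² mg.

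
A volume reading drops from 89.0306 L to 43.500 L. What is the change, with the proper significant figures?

45.531 L

89.0306 L − 43.500 L = 45.5306 L.
Addition/subtraction keeps the fewest decimal places: 89.0306 → 4 decimal places, 43.500 → 3 decimal places; limit is 3.
Rounded to 3 decimal places: 45.531 L.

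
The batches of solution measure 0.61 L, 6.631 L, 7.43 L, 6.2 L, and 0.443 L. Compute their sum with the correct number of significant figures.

21.3 L

0.61 L + 6.631 L + 7.43 L + 6.2 L + 0.443 L = 21.314 L.
Addition/subtraction keeps the fewest decimal places: 0.61 → 2 decimal places, 6.631 → 3 decimal places, 7.43 → 2 decimal places, 6.2 → 1 decimal place, 0.443 → 3 decimal places; limit is 1.
Rounded to 1 decimal place: 21.3 L.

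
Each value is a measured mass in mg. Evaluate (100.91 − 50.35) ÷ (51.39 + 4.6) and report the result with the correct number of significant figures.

100.91 − 50.35 = 50.56, limited to 2 d.p. → 4 s.f.; 51.39 + 4.6 = 55.99, limited to 1 d.p. → 3 s.f.
Carrying full precision, 50.56 ÷ 55.99 = 0.903018396142…; keep min(4, 3) = 3 s.f.
Rounded to 3 significant figures: 9.03 × 10^-1.

9.03 × 10^-1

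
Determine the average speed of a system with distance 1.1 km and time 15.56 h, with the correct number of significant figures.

average speed = 1.1 km ÷ 15.56 h = 0.0706940874036… km/h.
1.1 has 2 significant figures; 15.56 has 4.
Division/multiplication keeps the fewest: 2 significant figures.
Rounded: 0.071 km/h.

0.071 km/h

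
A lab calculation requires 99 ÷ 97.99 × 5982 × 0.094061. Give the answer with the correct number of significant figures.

5.7 × 10^2

99 ÷ 97.99 × 5982 × 0.094061 = 568.472469619…
Multiplication/division keeps the fewest significant figures: 99 → 2 s.f., 97.99 → 4 s.f., 5982 → 4 s.f., 0.094061 → 5 s.f.; limit is 2.
Rounded to 2 significant figures: 5.7 × 10^2.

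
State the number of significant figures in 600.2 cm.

4

600.2: zeros between nonzero digits are significant.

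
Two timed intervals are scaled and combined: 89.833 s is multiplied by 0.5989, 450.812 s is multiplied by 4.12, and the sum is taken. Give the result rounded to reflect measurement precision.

89.833 × 0.5989 = 53.8009837 → 53.80 s (4 s.f., last digit at the 10^-2 place).
450.812 × 4.12 = 1857.34544 → 1.86 × 10^3 s (3 s.f., last digit at the 10^1 place).
Sum: 1911.1464237 s; keep the coarser place, 10^1.
Result: 1.91 × 10^3 s.

1.91 × 10^3 s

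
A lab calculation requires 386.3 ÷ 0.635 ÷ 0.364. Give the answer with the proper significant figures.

386.3 ÷ 0.635 ÷ 0.364 = 1671.28147443…
Multiplication/division keeps the fewest significant figures: 386.3 → 4 s.f., 0.635 → 3 s.f., 0.364 → 3 s.f.; limit is 3.
Rounded to 3 significant figures: 1.67 × 10³.

1.67 × 10³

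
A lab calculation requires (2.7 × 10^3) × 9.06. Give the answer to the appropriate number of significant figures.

(2.7 × 10^3) × 9.06 = 24462
Multiplication/division keeps the fewest significant figures: 2.7 × 10^3 → 2 s.f., 9.06 → 3 s.f.; limit is 2.
Rounded to 2 significant figures: 2.4 × 10^4.

2.4 × 10^4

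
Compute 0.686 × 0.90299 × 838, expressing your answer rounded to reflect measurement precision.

0.686 × 0.90299 × 838 = 519.10005532
Multiplication/division keeps the fewest significant figures: 0.686 → 3 s.f., 0.90299 → 5 s.f., 838 → 3 s.f.; limit is 3.
Rounded to 3 significant figures: 519.

519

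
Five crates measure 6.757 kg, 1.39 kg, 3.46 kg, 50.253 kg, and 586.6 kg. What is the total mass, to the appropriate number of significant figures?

6.757 kg + 1.39 kg + 3.46 kg + 50.253 kg + 586.6 kg = 648.460 kg.
Addition/subtraction keeps the fewest decimal places: 6.757 → 3 decimal places, 1.39 → 2 decimal places, 3.46 → 2 decimal places, 50.253 → 3 decimal places, 586.6 → 1 decimal place; limit is 1.
Rounded to 1 decimal place: 648.5 kg.

648.5 kg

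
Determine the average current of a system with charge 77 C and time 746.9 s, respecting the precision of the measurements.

average current = 77 C ÷ 746.9 s = 0.103092783505… A.
77 has 2 significant figures; 746.9 has 4.
Division/multiplication keeps the fewest: 2 significant figures.
Rounded: 1.0 × 10⁻¹ A.

1.0 × 10⁻¹ A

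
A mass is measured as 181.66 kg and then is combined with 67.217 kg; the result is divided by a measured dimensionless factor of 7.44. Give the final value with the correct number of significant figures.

33.5 kg

181.66 kg + 67.217 kg = 248.877 kg; the sum is limited to 2 decimal places (5 s.f.).
Carrying full precision, 248.877 ÷ 7.44 = 33.4512096774… kg; 7.44 has 3 s.f., so the result keeps min(5, 3) = 3 s.f.
Rounded to 3 significant figures: 33.5 kg.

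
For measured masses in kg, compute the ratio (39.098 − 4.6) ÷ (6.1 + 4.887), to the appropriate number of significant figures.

39.098 − 4.6 = 34.498, limited to 1 d.p. → 3 s.f.; 6.1 + 4.887 = 10.987, limited to 1 d.p. → 3 s.f.
Carrying full precision, 34.498 ÷ 10.987 = 3.13989260035…; keep min(3, 3) = 3 s.f.
Rounded to 3 significant figures: 3.14.

3.14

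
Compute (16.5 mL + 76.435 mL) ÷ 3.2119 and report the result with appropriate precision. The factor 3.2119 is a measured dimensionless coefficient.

16.5 mL + 76.435 mL = 92.935 mL; the sum is limited to 1 decimal place (3 s.f.).
Carrying full precision, 92.935 ÷ 3.2119 = 28.9345870046… mL; 3.2119 has 5 s.f., so the result keeps min(3, 5) = 3 s.f.
Rounded to 3 significant figures: 28.9 mL.

28.9 mL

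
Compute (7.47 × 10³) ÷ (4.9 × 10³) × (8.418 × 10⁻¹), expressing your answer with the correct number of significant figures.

(7.47 × 10³) ÷ (4.9 × 10³) × (8.418 × 10⁻¹) = 1.2833155102…
Multiplication/division keeps the fewest significant figures: 7.47 × 10³ → 3 s.f., 4.9 × 10³ → 2 s.f., 8.418 × 10⁻¹ → 4 s.f.; limit is 2.
Rounded to 2 significant figures: 1.3.

1.3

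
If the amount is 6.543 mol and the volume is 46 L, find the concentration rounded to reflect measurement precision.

concentration = 6.543 mol ÷ 46 L = 0.142239130435… mol/L.
6.543 has 4 significant figures; 46 has 2.
Division/multiplication keeps the fewest: 2 significant figures.
Rounded: 0.14 mol/L.

0.14 mol/L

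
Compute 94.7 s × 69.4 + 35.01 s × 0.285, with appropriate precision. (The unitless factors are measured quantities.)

6.58 × 10^3 s

94.7 × 69.4 = 6572.18 → 6.57 × 10^3 s (3 s.f., last digit at the 10^1 place).
35.01 × 0.285 = 9.97785 → 9.98 s (3 s.f., last digit at the 10^-2 place).
Sum: 6582.15785 s; keep the coarser place, 10^1.
Result: 6.58 × 10^3 s.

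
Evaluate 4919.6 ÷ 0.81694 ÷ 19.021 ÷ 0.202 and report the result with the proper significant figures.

4919.6 ÷ 0.81694 ÷ 19.021 ÷ 0.202 = 1567.31004415…
Multiplication/division keeps the fewest significant figures: 4919.6 → 5 s.f., 0.81694 → 5 s.f., 19.021 → 5 s.f., 0.202 → 3 s.f.; limit is 3.
Rounded to 3 significant figures: 1.57 × 10³.

1.57 × 10³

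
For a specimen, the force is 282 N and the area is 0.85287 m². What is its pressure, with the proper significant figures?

3.31 × 10² Pa

pressure = 282 N ÷ 0.85287 m² = 330.648281684… Pa.
282 has 3 significant figures; 0.85287 has 5.
Division/multiplication keeps the fewest: 3 significant figures.
Rounded: 3.31 × 10² Pa.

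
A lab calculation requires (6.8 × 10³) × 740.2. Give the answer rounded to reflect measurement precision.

5.0 × 10⁶

(6.8 × 10³) × 740.2 = 5033360
Multiplication/division keeps the fewest significant figures: 6.8 × 10³ → 2 s.f., 740.2 → 4 s.f.; limit is 2.
Rounded to 2 significant figures: 5.0 × 10⁶.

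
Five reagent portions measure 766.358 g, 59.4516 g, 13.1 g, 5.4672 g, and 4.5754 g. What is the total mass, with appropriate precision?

849.0 g

766.358 g + 59.4516 g + 13.1 g + 5.4672 g + 4.5754 g = 848.9522 g.
Addition/subtraction keeps the fewest decimal places: 766.358 → 3 decimal places, 59.4516 → 4 decimal places, 13.1 → 1 decimal place, 5.4672 → 4 decimal places, 4.5754 → 4 decimal places; limit is 1.
Rounded to 1 decimal place: 849.0 g.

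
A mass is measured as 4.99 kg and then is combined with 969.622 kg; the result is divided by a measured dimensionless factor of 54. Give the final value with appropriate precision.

4.99 kg + 969.622 kg = 974.612 kg; the sum is limited to 2 decimal places (5 s.f.).
Carrying full precision, 974.612 ÷ 54 = 18.0483703704… kg; 54 has 2 s.f., so the result keeps min(5, 2) = 2 s.f.
Rounded to 2 significant figures: 18 kg.

18 kg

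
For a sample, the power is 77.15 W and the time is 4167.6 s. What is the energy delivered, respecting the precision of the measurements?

energy delivered = 77.15 W × 4167.6 s = 321530.34 J.
77.15 has 4 significant figures; 4167.6 has 5.
Division/multiplication keeps the fewest: 4 significant figures.
Rounded: 3.215 × 10⁵ J.

3.215 × 10⁵ J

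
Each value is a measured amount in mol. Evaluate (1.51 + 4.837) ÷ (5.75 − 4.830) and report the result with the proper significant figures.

1.51 + 4.837 = 6.347, limited to 2 d.p. → 3 s.f.; 5.75 − 4.830 = 0.920, limited to 2 d.p. → 2 s.f.
Carrying full precision, 6.347 ÷ 0.920 = 6.89891304348…; keep min(3, 2) = 2 s.f.
Rounded to 2 significant figures: 6.9.

6.9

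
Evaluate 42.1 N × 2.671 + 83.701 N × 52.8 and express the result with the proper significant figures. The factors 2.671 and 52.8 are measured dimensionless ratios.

4.53 × 10³ N

42.1 × 2.671 = 112.4491 → 112 N (3 s.f., last digit at the 10^0 place).
83.701 × 52.8 = 4419.4128 → 4.42 × 10³ N (3 s.f., last digit at the 10^1 place).
Sum: 4531.8619 N; keep the coarser place, 10^1.
Result: 4.53 × 10³ N.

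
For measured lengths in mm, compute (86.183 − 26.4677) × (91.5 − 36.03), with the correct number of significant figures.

86.183 − 26.4677 = 59.7153, limited to 3 d.p. → 5 s.f.; 91.5 − 36.03 = 55.47, limited to 1 d.p. → 3 s.f.
Carrying full precision, 59.7153 × 55.47 = 3312.407691; keep min(5, 3) = 3 s.f.
Rounded to 3 significant figures: 3.31 × 10^3 mm².

3.31 × 10^3 mm²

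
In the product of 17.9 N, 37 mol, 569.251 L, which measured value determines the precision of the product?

37 mol

17.9 N → 3 s.f.; 37 mol → 2 s.f.; 569.251 L → 6 s.f.
The fewest is 2 significant figures, from 37 mol.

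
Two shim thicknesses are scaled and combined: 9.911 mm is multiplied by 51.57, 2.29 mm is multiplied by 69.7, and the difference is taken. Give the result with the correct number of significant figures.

9.911 × 51.57 = 511.11027 → 511.1 mm (4 s.f., last digit at the 10^-1 place).
2.29 × 69.7 = 159.613 → 160. mm (3 s.f., last digit at the 10^0 place).
Difference: 351.49727 mm; keep the coarser place, 10^0.
Result: 351 mm.

351 mm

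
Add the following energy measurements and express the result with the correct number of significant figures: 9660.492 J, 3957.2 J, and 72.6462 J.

9660.492 J + 3957.2 J + 72.6462 J = 13690.3382 J.
Addition/subtraction keeps the fewest decimal places: 9660.492 → 3 decimal places, 3957.2 → 1 decimal place, 72.6462 → 4 decimal places; limit is 1.
Rounded to 1 decimal place: 13690.3 J.

13690.3 J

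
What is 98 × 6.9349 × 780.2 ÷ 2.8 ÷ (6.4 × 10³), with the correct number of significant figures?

30.

98 × 6.9349 × 780.2 ÷ 2.8 ÷ (6.4 × 10³) = 29.5892678594…
Multiplication/division keeps the fewest significant figures: 98 → 2 s.f., 6.9349 → 5 s.f., 780.2 → 4 s.f., 2.8 → 2 s.f., 6.4 × 10³ → 2 s.f.; limit is 2.
Rounded to 2 significant figures: 30.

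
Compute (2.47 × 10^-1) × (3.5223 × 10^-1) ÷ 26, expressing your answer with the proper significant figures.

0.0033

(2.47 × 10^-1) × (3.5223 × 10^-1) ÷ 26 = 0.003346185
Multiplication/division keeps the fewest significant figures: 2.47 × 10^-1 → 3 s.f., 3.5223 × 10^-1 → 5 s.f., 26 → 2 s.f.; limit is 2.
Rounded to 2 significant figures: 0.0033.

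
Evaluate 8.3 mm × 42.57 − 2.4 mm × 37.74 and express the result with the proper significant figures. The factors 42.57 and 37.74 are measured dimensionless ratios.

2.6 × 10² mm

8.3 × 42.57 = 353.331 → 3.5 × 10² mm (2 s.f., last digit at the 10^1 place).
2.4 × 37.74 = 90.576 → 91 mm (2 s.f., last digit at the 10^0 place).
Difference: 262.755 mm; keep the coarser place, 10^1.
Result: 2.6 × 10² mm.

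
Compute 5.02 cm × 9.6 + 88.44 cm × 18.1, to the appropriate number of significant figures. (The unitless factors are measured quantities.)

5.02 × 9.6 = 48.192 → 48 cm (2 s.f., last digit at the 10^0 place).
88.44 × 18.1 = 1600.764 → 1.60 × 10^3 cm (3 s.f., last digit at the 10^1 place).
Sum: 1648.956 cm; keep the coarser place, 10^1.
Result: 1.65 × 10^3 cm.

1.65 × 10^3 cm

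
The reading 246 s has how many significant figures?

246: every digit is nonzero and significant.

3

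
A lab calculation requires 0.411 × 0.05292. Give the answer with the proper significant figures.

0.0218

0.411 × 0.05292 = 0.02175012
Multiplication/division keeps the fewest significant figures: 0.411 → 3 s.f., 0.05292 → 4 s.f.; limit is 3.
Rounded to 3 significant figures: 0.0218.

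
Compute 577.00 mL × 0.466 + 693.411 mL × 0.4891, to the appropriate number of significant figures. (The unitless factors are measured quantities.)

577.00 × 0.466 = 268.882 → 269 mL (3 s.f., last digit at the 10^0 place).
693.411 × 0.4891 = 339.1473201 → 339.1 mL (4 s.f., last digit at the 10^-1 place).
Sum: 608.0293201 mL; keep the coarser place, 10^0.
Result: 608 mL.

608 mL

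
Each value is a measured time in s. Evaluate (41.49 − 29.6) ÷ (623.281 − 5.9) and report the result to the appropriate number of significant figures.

41.49 − 29.6 = 11.89, limited to 1 d.p. → 3 s.f.; 623.281 − 5.9 = 617.381, limited to 1 d.p. → 4 s.f.
Carrying full precision, 11.89 ÷ 617.381 = 0.0192587721358…; keep min(3, 4) = 3 s.f.
Rounded to 3 significant figures: 0.0193.

0.0193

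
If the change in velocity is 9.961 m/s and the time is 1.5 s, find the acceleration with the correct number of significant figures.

6.6 m/s²

acceleration = 9.961 m/s ÷ 1.5 s = 6.64066666667… m/s².
9.961 has 4 significant figures; 1.5 has 2.
Division/multiplication keeps the fewest: 2 significant figures.
Rounded: 6.6 m/s².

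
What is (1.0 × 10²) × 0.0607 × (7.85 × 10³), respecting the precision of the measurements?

4.8 × 10⁴

(1.0 × 10²) × 0.0607 × (7.85 × 10³) = 47649.5
Multiplication/division keeps the fewest significant figures: 1.0 × 10² → 2 s.f., 0.0607 → 3 s.f., 7.85 × 10³ → 3 s.f.; limit is 2.
Rounded to 2 significant figures: 4.8 × 10⁴.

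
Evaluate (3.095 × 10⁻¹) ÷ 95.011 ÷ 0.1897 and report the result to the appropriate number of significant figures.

(3.095 × 10⁻¹) ÷ 95.011 ÷ 0.1897 = 0.0171719428076…
Multiplication/division keeps the fewest significant figures: 3.095 × 10⁻¹ → 4 s.f., 95.011 → 5 s.f., 0.1897 → 4 s.f.; limit is 4.
Rounded to 4 significant figures: 1.717 × 10⁻².

1.717 × 10⁻²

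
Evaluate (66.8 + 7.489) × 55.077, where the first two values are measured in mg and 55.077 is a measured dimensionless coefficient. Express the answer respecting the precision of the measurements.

66.8 mg + 7.489 mg = 74.289 mg; the sum is limited to 1 decimal place (3 s.f.).
Carrying full precision, 74.289 × 55.077 = 4091.615253 mg; 55.077 has 5 s.f., so the result keeps min(3, 5) = 3 s.f.
Rounded to 3 significant figures: 4.09 × 10³ mg.

4.09 × 10³ mg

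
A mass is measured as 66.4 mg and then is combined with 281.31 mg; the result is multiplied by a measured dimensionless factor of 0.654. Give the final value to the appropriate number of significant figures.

66.4 mg + 281.31 mg = 347.71 mg; the sum is limited to 1 decimal place (4 s.f.).
Carrying full precision, 347.71 × 0.654 = 227.40234 mg; 0.654 has 3 s.f., so the result keeps min(4, 3) = 3 s.f.
Rounded to 3 significant figures: 227 mg.

227 mg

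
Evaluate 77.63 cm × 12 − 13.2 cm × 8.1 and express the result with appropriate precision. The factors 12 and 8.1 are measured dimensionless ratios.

8.2 × 10^2 cm

77.63 × 12 = 931.56 → 9.3 × 10^2 cm (2 s.f., last digit at the 10^1 place).
13.2 × 8.1 = 106.92 → 1.1 × 10^2 cm (2 s.f., last digit at the 10^1 place).
Difference: 824.64 cm; keep the coarser place, 10^1.
Result: 8.2 × 10^2 cm.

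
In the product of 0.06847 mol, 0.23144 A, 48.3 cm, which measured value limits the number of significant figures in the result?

48.3 cm

0.06847 mol → 4 s.f.; 0.23144 A → 5 s.f.; 48.3 cm → 3 s.f.
The fewest is 3 significant figures, from 48.3 cm.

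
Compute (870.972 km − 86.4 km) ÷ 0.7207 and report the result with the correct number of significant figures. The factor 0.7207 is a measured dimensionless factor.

870.972 km − 86.4 km = 784.572 km; the difference is limited to 1 decimal place (4 s.f.).
Carrying full precision, 784.572 ÷ 0.7207 = 1088.62494797… km; 0.7207 has 4 s.f., so the result keeps min(4, 4) = 4 s.f.
Rounded to 4 significant figures: 1089 km.

1089 km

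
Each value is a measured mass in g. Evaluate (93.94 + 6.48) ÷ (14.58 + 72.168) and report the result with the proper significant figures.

1.158

93.94 + 6.48 = 100.42, limited to 2 d.p. → 5 s.f.; 14.58 + 72.168 = 86.748, limited to 2 d.p. → 4 s.f.
Carrying full precision, 100.42 ÷ 86.748 = 1.15760593904…; keep min(5, 4) = 4 s.f.
Rounded to 4 significant figures: 1.158.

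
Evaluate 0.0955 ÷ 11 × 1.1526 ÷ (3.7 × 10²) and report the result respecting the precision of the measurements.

0.0955 ÷ 11 × 1.1526 ÷ (3.7 × 10²) = 0.000027045036855…
Multiplication/division keeps the fewest significant figures: 0.0955 → 3 s.f., 11 → 2 s.f., 1.1526 → 5 s.f., 3.7 × 10² → 2 s.f.; limit is 2.
Rounded to 2 significant figures: 2.7 × 10⁻⁵.

2.7 × 10⁻⁵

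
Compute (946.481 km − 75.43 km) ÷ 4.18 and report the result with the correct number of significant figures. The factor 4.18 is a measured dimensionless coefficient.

208 km

946.481 km − 75.43 km = 871.051 km; the difference is limited to 2 decimal places (5 s.f.).
Carrying full precision, 871.051 ÷ 4.18 = 208.385406699… km; 4.18 has 3 s.f., so the result keeps min(5, 3) = 3 s.f.
Rounded to 3 significant figures: 208 km.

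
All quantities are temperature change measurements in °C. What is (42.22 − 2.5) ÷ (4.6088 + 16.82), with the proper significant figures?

1.85

42.22 − 2.5 = 39.72, limited to 1 d.p. → 3 s.f.; 4.6088 + 16.82 = 21.4288, limited to 2 d.p. → 4 s.f.
Carrying full precision, 39.72 ÷ 21.4288 = 1.85358022848…; keep min(3, 4) = 3 s.f.
Rounded to 3 significant figures: 1.85.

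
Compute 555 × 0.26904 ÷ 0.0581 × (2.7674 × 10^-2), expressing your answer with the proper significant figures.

71.1

555 × 0.26904 ÷ 0.0581 × (2.7674 × 10^-2) = 71.1222752633…
Multiplication/division keeps the fewest significant figures: 555 → 3 s.f., 0.26904 → 5 s.f., 0.0581 → 3 s.f., 2.7674 × 10^-2 → 5 s.f.; limit is 3.
Rounded to 3 significant figures: 71.1.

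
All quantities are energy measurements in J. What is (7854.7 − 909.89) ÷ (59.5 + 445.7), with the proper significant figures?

7854.7 − 909.89 = 6944.81, limited to 1 d.p. → 5 s.f.; 59.5 + 445.7 = 505.2, limited to 1 d.p. → 4 s.f.
Carrying full precision, 6944.81 ÷ 505.2 = 13.7466547902…; keep min(5, 4) = 4 s.f.
Rounded to 4 significant figures: 13.75.

13.75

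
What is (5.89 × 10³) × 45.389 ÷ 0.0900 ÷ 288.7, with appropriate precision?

1.03 × 10⁴

(5.89 × 10³) × 45.389 ÷ 0.0900 ÷ 288.7 = 10289.0817073…
Multiplication/division keeps the fewest significant figures: 5.89 × 10³ → 3 s.f., 45.389 → 5 s.f., 0.0900 → 3 s.f., 288.7 → 4 s.f.; limit is 3.
Rounded to 3 significant figures: 1.03 × 10⁴.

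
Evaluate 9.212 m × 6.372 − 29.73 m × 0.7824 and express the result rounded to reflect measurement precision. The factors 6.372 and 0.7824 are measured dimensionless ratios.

9.212 × 6.372 = 58.698864 → 58.70 m (4 s.f., last digit at the 10^-2 place).
29.73 × 0.7824 = 23.260752 → 23.26 m (4 s.f., last digit at the 10^-2 place).
Difference: 35.438112 m; keep the coarser place, 10^-2.
Result: 35.44 m.

35.44 m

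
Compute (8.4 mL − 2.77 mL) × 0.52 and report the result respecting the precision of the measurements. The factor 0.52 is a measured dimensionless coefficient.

8.4 mL − 2.77 mL = 5.63 mL; the difference is limited to 1 decimal place (2 s.f.).
Carrying full precision, 5.63 × 0.52 = 2.9276 mL; 0.52 has 2 s.f., so the result keeps min(2, 2) = 2 s.f.
Rounded to 2 significant figures: 2.9 mL.

2.9 mL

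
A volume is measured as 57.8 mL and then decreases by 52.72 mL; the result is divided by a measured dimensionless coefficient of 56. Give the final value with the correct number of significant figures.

9.1 × 10⁻² mL

57.8 mL − 52.72 mL = 5.08 mL; the difference is limited to 1 decimal place (2 s.f.).
Carrying full precision, 5.08 ÷ 56 = 0.0907142857143… mL; 56 has 2 s.f., so the result keeps min(2, 2) = 2 s.f.
Rounded to 2 significant figures: 9.1 × 10⁻² mL.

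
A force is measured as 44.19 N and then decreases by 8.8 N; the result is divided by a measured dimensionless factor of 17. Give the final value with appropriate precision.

2.1 N

44.19 N − 8.8 N = 35.39 N; the difference is limited to 1 decimal place (3 s.f.).
Carrying full precision, 35.39 ÷ 17 = 2.08176470588… N; 17 has 2 s.f., so the result keeps min(3, 2) = 2 s.f.
Rounded to 2 significant figures: 2.1 N.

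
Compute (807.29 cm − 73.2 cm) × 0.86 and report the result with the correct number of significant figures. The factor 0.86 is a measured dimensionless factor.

6.3 × 10^2 cm

807.29 cm − 73.2 cm = 734.09 cm; the difference is limited to 1 decimal place (4 s.f.).
Carrying full precision, 734.09 × 0.86 = 631.3174 cm; 0.86 has 2 s.f., so the result keeps min(4, 2) = 2 s.f.
Rounded to 2 significant figures: 6.3 × 10^2 cm.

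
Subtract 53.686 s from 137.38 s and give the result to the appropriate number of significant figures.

137.38 s − 53.686 s = 83.694 s.
Addition/subtraction keeps the fewest decimal places: 137.38 → 2 decimal places, 53.686 → 3 decimal places; limit is 2.
Rounded to 2 decimal places: 83.69 s.

83.69 s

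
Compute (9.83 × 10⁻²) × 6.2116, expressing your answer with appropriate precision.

(9.83 × 10⁻²) × 6.2116 = 0.61060028
Multiplication/division keeps the fewest significant figures: 9.83 × 10⁻² → 3 s.f., 6.2116 → 5 s.f.; limit is 3.
Rounded to 3 significant figures: 0.611.

0.611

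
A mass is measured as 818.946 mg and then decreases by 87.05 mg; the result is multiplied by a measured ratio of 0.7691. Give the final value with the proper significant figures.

562.9 mg

818.946 mg − 87.05 mg = 731.896 mg; the difference is limited to 2 decimal places (5 s.f.).
Carrying full precision, 731.896 × 0.7691 = 562.9012136 mg; 0.7691 has 4 s.f., so the result keeps min(5, 4) = 4 s.f.
Rounded to 4 significant figures: 562.9 mg.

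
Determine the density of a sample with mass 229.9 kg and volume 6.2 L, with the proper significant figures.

density = 229.9 kg ÷ 6.2 L = 37.0806451613… kg/L.
229.9 has 4 significant figures; 6.2 has 2.
Division/multiplication keeps the fewest: 2 significant figures.
Rounded: 37 kg/L.

37 kg/L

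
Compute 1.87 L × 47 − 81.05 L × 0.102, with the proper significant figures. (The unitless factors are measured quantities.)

80. L

1.87 × 47 = 87.89 → 88 L (2 s.f., last digit at the 10^0 place).
81.05 × 0.102 = 8.2671 → 8.27 L (3 s.f., last digit at the 10^-2 place).
Difference: 79.6229 L; keep the coarser place, 10^0.
Result: 80. L.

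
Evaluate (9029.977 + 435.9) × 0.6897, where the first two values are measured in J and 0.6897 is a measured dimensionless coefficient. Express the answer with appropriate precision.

6529 J

9029.977 J + 435.9 J = 9465.877 J; the sum is limited to 1 decimal place (5 s.f.).
Carrying full precision, 9465.877 × 0.6897 = 6528.6153669 J; 0.6897 has 4 s.f., so the result keeps min(5, 4) = 4 s.f.
Rounded to 4 significant figures: 6529 J.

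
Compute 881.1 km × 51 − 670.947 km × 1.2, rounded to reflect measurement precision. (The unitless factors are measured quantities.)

881.1 × 51 = 44936.1 → 4.5 × 10⁴ km (2 s.f., last digit at the 10^3 place).
670.947 × 1.2 = 805.1364 → 8.1 × 10² km (2 s.f., last digit at the 10^1 place).
Difference: 44130.9636 km; keep the coarser place, 10^3.
Result: 4.4 × 10⁴ km.

4.4 × 10⁴ km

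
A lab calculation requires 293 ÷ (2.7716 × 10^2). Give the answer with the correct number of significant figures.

1.06

293 ÷ (2.7716 × 10^2) = 1.05715110406…
Multiplication/division keeps the fewest significant figures: 293 → 3 s.f., 2.7716 × 10^2 → 5 s.f.; limit is 3.
Rounded to 3 significant figures: 1.06.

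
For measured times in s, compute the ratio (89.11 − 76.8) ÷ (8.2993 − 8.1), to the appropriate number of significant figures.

89.11 − 76.8 = 12.31, limited to 1 d.p. → 3 s.f.; 8.2993 − 8.1 = 0.1993, limited to 1 d.p. → 1 s.f.
Carrying full precision, 12.31 ÷ 0.1993 = 61.7661816357…; keep min(3, 1) = 1 s.f.
Rounded to 1 significant figure: 6 × 10^1.

6 × 10^1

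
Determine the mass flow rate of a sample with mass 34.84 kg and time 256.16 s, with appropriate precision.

0.1360 kg/s

mass flow rate = 34.84 kg ÷ 256.16 s = 0.136008744535… kg/s.
34.84 has 4 significant figures; 256.16 has 5.
Division/multiplication keeps the fewest: 4 significant figures.
Rounded: 0.1360 kg/s.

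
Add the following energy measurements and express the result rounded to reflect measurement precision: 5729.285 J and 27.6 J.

5729.285 J + 27.6 J = 5756.885 J.
Addition/subtraction keeps the fewest decimal places: 5729.285 → 3 decimal places, 27.6 → 1 decimal place; limit is 1.
Rounded to 1 decimal place: 5756.9 J.

5756.9 J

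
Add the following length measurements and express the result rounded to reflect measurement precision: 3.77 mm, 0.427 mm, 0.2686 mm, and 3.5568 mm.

3.77 mm + 0.427 mm + 0.2686 mm + 3.5568 mm = 8.0224 mm.
Addition/subtraction keeps the fewest decimal places: 3.77 → 2 decimal places, 0.427 → 3 decimal places, 0.2686 → 4 decimal places, 3.5568 → 4 decimal places; limit is 2.
Rounded to 2 decimal places: 8.02 mm.

8.02 mm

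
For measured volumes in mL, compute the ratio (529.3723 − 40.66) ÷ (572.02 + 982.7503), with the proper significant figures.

0.31433

529.3723 − 40.66 = 488.7123, limited to 2 d.p. → 5 s.f.; 572.02 + 982.7503 = 1554.7703, limited to 2 d.p. → 6 s.f.
Carrying full precision, 488.7123 ÷ 1554.7703 = 0.314330869325…; keep min(5, 6) = 5 s.f.
Rounded to 5 significant figures: 0.31433.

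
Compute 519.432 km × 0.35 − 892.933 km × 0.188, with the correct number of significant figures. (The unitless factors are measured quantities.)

519.432 × 0.35 = 181.8012 → 1.8 × 10^2 km (2 s.f., last digit at the 10^1 place).
892.933 × 0.188 = 167.871404 → 168 km (3 s.f., last digit at the 10^0 place).
Difference: 13.929796 km; keep the coarser place, 10^1.
Result: 1 × 10^1 km.

1 × 10^1 km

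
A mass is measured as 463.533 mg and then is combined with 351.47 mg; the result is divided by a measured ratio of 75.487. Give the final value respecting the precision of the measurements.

10.797 mg

463.533 mg + 351.47 mg = 815.003 mg; the sum is limited to 2 decimal places (5 s.f.).
Carrying full precision, 815.003 ÷ 75.487 = 10.7966007392… mg; 75.487 has 5 s.f., so the result keeps min(5, 5) = 5 s.f.
Rounded to 5 significant figures: 10.797 mg.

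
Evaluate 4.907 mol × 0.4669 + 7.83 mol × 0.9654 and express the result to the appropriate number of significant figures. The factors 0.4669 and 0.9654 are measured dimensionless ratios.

9.85 mol

4.907 × 0.4669 = 2.2910783 → 2.291 mol (4 s.f., last digit at the 10^-3 place).
7.83 × 0.9654 = 7.559082 → 7.56 mol (3 s.f., last digit at the 10^-2 place).
Sum: 9.8501603 mol; keep the coarser place, 10^-2.
Result: 9.85 mol.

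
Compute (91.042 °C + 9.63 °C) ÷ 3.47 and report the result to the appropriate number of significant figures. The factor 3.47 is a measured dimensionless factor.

91.042 °C + 9.63 °C = 100.672 °C; the sum is limited to 2 decimal places (5 s.f.).
Carrying full precision, 100.672 ÷ 3.47 = 29.0121037464… °C; 3.47 has 3 s.f., so the result keeps min(5, 3) = 3 s.f.
Rounded to 3 significant figures: 29.0 °C.

29.0 °C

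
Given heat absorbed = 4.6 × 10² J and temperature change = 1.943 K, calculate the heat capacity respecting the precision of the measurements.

2.4 × 10² J/K

heat capacity = 4.6 × 10² J ÷ 1.943 K = 236.747297993… J/K.
4.6 × 10² has 2 significant figures; 1.943 has 4.
Division/multiplication keeps the fewest: 2 significant figures.
Rounded: 2.4 × 10² J/K.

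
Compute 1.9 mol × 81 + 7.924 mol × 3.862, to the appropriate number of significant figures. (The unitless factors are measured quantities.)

1.9 × 81 = 153.9 → 1.5 × 10^2 mol (2 s.f., last digit at the 10^1 place).
7.924 × 3.862 = 30.602488 → 30.60 mol (4 s.f., last digit at the 10^-2 place).
Sum: 184.502488 mol; keep the coarser place, 10^1.
Result: 1.8 × 10^2 mol.

1.8 × 10^2 mol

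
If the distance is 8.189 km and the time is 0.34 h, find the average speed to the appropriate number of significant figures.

average speed = 8.189 km ÷ 0.34 h = 24.0852941176… km/h.
8.189 has 4 significant figures; 0.34 has 2.
Division/multiplication keeps the fewest: 2 significant figures.
Rounded: 24 km/h.

24 km/h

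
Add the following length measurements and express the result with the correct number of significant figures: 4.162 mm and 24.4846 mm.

28.647 mm

4.162 mm + 24.4846 mm = 28.6466 mm.
Addition/subtraction keeps the fewest decimal places: 4.162 → 3 decimal places, 24.4846 → 4 decimal places; limit is 3.
Rounded to 3 decimal places: 28.647 mm.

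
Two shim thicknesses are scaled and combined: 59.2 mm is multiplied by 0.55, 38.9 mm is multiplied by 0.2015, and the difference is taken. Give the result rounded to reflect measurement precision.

59.2 × 0.55 = 32.56 → 33 mm (2 s.f., last digit at the 10^0 place).
38.9 × 0.2015 = 7.83835 → 7.84 mm (3 s.f., last digit at the 10^-2 place).
Difference: 24.72165 mm; keep the coarser place, 10^0.
Result: 25 mm.

25 mm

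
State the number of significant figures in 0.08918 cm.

4

0.08918: leading zeros are not significant.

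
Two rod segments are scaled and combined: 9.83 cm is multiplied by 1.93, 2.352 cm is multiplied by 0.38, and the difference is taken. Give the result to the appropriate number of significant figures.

9.83 × 1.93 = 18.9719 → 19.0 cm (3 s.f., last digit at the 10^-1 place).
2.352 × 0.38 = 0.89376 → 0.89 cm (2 s.f., last digit at the 10^-2 place).
Difference: 18.07814 cm; keep the coarser place, 10^-1.
Result: 18.1 cm.

18.1 cm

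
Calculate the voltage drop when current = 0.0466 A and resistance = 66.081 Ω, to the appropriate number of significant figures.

3.08 V

voltage drop = 0.0466 A × 66.081 Ω = 3.0793746 V.
0.0466 has 3 significant figures; 66.081 has 5.
Division/multiplication keeps the fewest: 3 significant figures.
Rounded: 3.08 V.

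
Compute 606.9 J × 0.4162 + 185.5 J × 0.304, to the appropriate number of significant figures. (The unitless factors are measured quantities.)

309.0 J

606.9 × 0.4162 = 252.59178 → 252.6 J (4 s.f., last digit at the 10^-1 place).
185.5 × 0.304 = 56.392 → 56.4 J (3 s.f., last digit at the 10^-1 place).
Sum: 308.98378 J; keep the coarser place, 10^-1.
Result: 309.0 J.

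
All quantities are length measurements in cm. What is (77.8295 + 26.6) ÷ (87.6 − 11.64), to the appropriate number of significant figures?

1.37

77.8295 + 26.6 = 104.4295, limited to 1 d.p. → 4 s.f.; 87.6 − 11.64 = 75.96, limited to 1 d.p. → 3 s.f.
Carrying full precision, 104.4295 ÷ 75.96 = 1.37479594523…; keep min(4, 3) = 3 s.f.
Rounded to 3 significant figures: 1.37.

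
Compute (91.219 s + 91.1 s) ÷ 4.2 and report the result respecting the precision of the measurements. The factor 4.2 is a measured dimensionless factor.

43 s

91.219 s + 91.1 s = 182.319 s; the sum is limited to 1 decimal place (4 s.f.).
Carrying full precision, 182.319 ÷ 4.2 = 43.4092857143… s; 4.2 has 2 s.f., so the result keeps min(4, 2) = 2 s.f.
Rounded to 2 significant figures: 43 s.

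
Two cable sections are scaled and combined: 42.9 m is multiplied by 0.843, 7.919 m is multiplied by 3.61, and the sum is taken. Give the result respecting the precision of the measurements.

64.8 m

42.9 × 0.843 = 36.1647 → 36.2 m (3 s.f., last digit at the 10^-1 place).
7.919 × 3.61 = 28.58759 → 28.6 m (3 s.f., last digit at the 10^-1 place).
Sum: 64.75229 m; keep the coarser place, 10^-1.
Result: 64.8 m.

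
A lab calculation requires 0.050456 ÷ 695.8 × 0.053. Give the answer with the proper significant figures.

0.050456 ÷ 695.8 × 0.053 = 0.00000384329979879…
Multiplication/division keeps the fewest significant figures: 0.050456 → 5 s.f., 695.8 → 4 s.f., 0.053 → 2 s.f.; limit is 2.
Rounded to 2 significant figures: 3.8 × 10⁻⁶.

3.8 × 10⁻⁶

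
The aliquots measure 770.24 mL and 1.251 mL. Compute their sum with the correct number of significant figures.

771.49 mL

770.24 mL + 1.251 mL = 771.491 mL.
Addition/subtraction keeps the fewest decimal places: 770.24 → 2 decimal places, 1.251 → 3 decimal places; limit is 2.
Rounded to 2 decimal places: 771.49 mL.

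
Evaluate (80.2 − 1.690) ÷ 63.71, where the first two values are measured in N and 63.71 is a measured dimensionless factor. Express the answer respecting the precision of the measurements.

80.2 N − 1.690 N = 78.510 N; the difference is limited to 1 decimal place (3 s.f.).
Carrying full precision, 78.510 ÷ 63.71 = 1.23230262125… N; 63.71 has 4 s.f., so the result keeps min(3, 4) = 3 s.f.
Rounded to 3 significant figures: 1.23 N.

1.23 N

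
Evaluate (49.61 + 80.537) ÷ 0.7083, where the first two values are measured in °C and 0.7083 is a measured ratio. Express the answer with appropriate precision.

49.61 °C + 80.537 °C = 130.147 °C; the sum is limited to 2 decimal places (5 s.f.).
Carrying full precision, 130.147 ÷ 0.7083 = 183.745588028… °C; 0.7083 has 4 s.f., so the result keeps min(5, 4) = 4 s.f.
Rounded to 4 significant figures: 183.7 °C.

183.7 °C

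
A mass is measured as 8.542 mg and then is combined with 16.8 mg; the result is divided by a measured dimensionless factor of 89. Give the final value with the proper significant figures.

8.542 mg + 16.8 mg = 25.342 mg; the sum is limited to 1 decimal place (3 s.f.).
Carrying full precision, 25.342 ÷ 89 = 0.284741573034… mg; 89 has 2 s.f., so the result keeps min(3, 2) = 2 s.f.
Rounded to 2 significant figures: 0.28 mg.

0.28 mg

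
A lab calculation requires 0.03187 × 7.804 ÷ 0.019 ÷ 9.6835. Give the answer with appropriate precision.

1.4

0.03187 × 7.804 ÷ 0.019 ÷ 9.6835 = 1.35180287684…
Multiplication/division keeps the fewest significant figures: 0.03187 → 4 s.f., 7.804 → 4 s.f., 0.019 → 2 s.f., 9.6835 → 5 s.f.; limit is 2.
Rounded to 2 significant figures: 1.4.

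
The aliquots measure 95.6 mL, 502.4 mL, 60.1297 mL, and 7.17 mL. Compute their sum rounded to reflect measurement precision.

665.3 mL

95.6 mL + 502.4 mL + 60.1297 mL + 7.17 mL = 665.2997 mL.
Addition/subtraction keeps the fewest decimal places: 95.6 → 1 decimal place, 502.4 → 1 decimal place, 60.1297 → 4 decimal places, 7.17 → 2 decimal places; limit is 1.
Rounded to 1 decimal place: 665.3 mL.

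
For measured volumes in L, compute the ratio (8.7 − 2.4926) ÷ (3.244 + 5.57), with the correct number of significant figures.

8.7 − 2.4926 = 6.2074, limited to 1 d.p. → 2 s.f.; 3.244 + 5.57 = 8.814, limited to 2 d.p. → 3 s.f.
Carrying full precision, 6.2074 ÷ 8.814 = 0.704265940549…; keep min(2, 3) = 2 s.f.
Rounded to 2 significant figures: 7.0 × 10^-1.

7.0 × 10^-1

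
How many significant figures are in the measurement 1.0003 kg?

1.0003: zeros between nonzero digits are significant.

5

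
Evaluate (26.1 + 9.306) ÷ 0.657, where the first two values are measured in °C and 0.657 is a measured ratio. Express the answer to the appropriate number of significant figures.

53.9 °C

26.1 °C + 9.306 °C = 35.406 °C; the sum is limited to 1 decimal place (3 s.f.).
Carrying full precision, 35.406 ÷ 0.657 = 53.8904109589… °C; 0.657 has 3 s.f., so the result keeps min(3, 3) = 3 s.f.
Rounded to 3 significant figures: 53.9 °C.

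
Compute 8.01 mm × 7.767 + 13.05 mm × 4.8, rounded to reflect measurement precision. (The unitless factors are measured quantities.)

125 mm

8.01 × 7.767 = 62.21367 → 62.2 mm (3 s.f., last digit at the 10^-1 place).
13.05 × 4.8 = 62.64 → 63 mm (2 s.f., last digit at the 10^0 place).
Sum: 124.85367 mm; keep the coarser place, 10^0.
Result: 125 mm.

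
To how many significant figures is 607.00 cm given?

5

607.00: trailing zeros after a decimal point are significant; zeros between nonzero digits are significant.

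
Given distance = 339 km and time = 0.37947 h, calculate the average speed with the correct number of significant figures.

893 km/h

average speed = 339 km ÷ 0.37947 h = 893.351253063… km/h.
339 has 3 significant figures; 0.37947 has 5.
Division/multiplication keeps the fewest: 3 significant figures.
Rounded: 893 km/h.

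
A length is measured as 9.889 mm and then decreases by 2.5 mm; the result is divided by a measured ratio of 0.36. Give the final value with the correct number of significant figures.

21 mm

9.889 mm − 2.5 mm = 7.389 mm; the difference is limited to 1 decimal place (2 s.f.).
Carrying full precision, 7.389 ÷ 0.36 = 20.525 mm; 0.36 has 2 s.f., so the result keeps min(2, 2) = 2 s.f.
Rounded to 2 significant figures: 21 mm.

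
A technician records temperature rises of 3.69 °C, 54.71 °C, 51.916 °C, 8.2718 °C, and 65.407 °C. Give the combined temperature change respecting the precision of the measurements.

3.69 °C + 54.71 °C + 51.916 °C + 8.2718 °C + 65.407 °C = 183.9948 °C.
Addition/subtraction keeps the fewest decimal places: 3.69 → 2 decimal places, 54.71 → 2 decimal places, 51.916 → 3 decimal places, 8.2718 → 4 decimal places, 65.407 → 3 decimal places; limit is 2.
Rounded to 2 decimal places: 183.99 °C.

183.99 °C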